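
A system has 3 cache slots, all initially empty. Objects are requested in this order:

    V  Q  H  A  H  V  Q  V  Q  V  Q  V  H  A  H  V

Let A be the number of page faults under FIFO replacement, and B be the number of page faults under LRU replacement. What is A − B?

Under FIFO: F F F F . F F . . . . . F F . F → 9 faults.
Under LRU: F F F F . F F . . . . . . F . . → 7 faults.
A − B = 9 − 7 = 2.

2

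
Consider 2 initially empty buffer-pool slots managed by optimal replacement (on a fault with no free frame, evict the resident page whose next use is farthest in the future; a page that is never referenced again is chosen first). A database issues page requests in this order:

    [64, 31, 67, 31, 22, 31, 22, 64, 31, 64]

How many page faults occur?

64: miss, frames [64]
31: miss, frames [64, 31]
67: miss, evict 64, frames [31, 67]
31: hit
22: miss, evict 67, frames [31, 22]
31: hit
22: hit
64: miss, evict 22, frames [31, 64]
31: hit
64: hit
Page faults: 5.

5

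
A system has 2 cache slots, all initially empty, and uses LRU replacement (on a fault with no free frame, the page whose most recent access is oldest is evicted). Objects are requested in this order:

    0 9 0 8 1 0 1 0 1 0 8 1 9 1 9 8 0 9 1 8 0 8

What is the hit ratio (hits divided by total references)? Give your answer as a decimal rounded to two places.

0.36

0 → miss, frames {0}
9 → miss, frames {0,9}
0 → hit
8 → miss, evict 9, frames {0,8}
1 → miss, evict 0, frames {8,1}
0 → miss, evict 8, frames {1,0}
1 → hit
0 → hit
1 → hit
0 → hit
8 → miss, evict 1, frames {0,8}
1 → miss, evict 0, frames {8,1}
9 → miss, evict 8, frames {1,9}
1 → hit
9 → hit
8 → miss, evict 1, frames {9,8}
0 → miss, evict 9, frames {8,0}
9 → miss, evict 8, frames {0,9}
1 → miss, evict 0, frames {9,1}
8 → miss, evict 9, frames {1,8}
0 → miss, evict 1, frames {8,0}
8 → hit
Hits: 8 of 22 references → 8/22 = 0.3636.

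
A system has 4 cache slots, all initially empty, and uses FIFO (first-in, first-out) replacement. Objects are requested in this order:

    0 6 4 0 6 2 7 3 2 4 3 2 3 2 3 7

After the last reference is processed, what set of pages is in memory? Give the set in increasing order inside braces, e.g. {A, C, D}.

0 → miss, frames [0]
6 → miss, frames [0, 6]
4 → miss, frames [0, 6, 4]
0 → hit
6 → hit
2 → miss, frames [0, 6, 4, 2]
7 → miss, evict 0, frames [6, 4, 2, 7]
3 → miss, evict 6, frames [4, 2, 7, 3]
2 → hit
4 → hit
3 → hit
2 → hit
3 → hit
2 → hit
3 → hit
7 → hit

{2, 3, 4, 7}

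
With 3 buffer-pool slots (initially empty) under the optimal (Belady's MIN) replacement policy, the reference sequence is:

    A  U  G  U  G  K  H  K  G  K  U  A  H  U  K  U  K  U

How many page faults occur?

8

A -> miss, frames {A}
U -> miss, frames {A,U}
G -> miss, frames {A,U,G}
U -> hit
G -> hit
K -> miss, evict A, frames {U,G,K}
H -> miss, evict U, frames {G,K,H}
K -> hit
G -> hit
K -> hit
U -> miss, evict G, frames {K,H,U}
A -> miss, evict K, frames {H,U,A}
H -> hit
U -> hit
K -> miss, evict A, frames {H,U,K}
U -> hit
K -> hit
U -> hit
Page faults: 8.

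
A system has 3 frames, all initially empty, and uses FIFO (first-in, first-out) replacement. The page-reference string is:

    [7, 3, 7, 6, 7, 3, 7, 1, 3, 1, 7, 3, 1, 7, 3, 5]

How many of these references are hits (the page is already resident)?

7 → miss, frames (7)
3 → miss, frames (7 3)
7 → hit
6 → miss, frames (7 3 6)
7 → hit
3 → hit
7 → hit
1 → miss, evict 7, frames (3 6 1)
3 → hit
1 → hit
7 → miss, evict 3, frames (6 1 7)
3 → miss, evict 6, frames (1 7 3)
1 → hit
7 → hit
3 → hit
5 → miss, evict 1, frames (7 3 5)
Hits: 9.

9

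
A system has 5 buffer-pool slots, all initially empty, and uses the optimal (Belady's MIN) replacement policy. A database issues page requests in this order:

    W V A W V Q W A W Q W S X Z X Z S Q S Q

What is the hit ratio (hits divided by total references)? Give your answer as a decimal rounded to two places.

0.65

W -> miss, frames {W}
V -> miss, frames {W,V}
A -> miss, frames {W,V,A}
W -> hit
V -> hit
Q -> miss, frames {W,V,A,Q}
W -> hit
A -> hit
W -> hit
Q -> hit
W -> hit
S -> miss, frames {W,V,A,Q,S}
X -> miss, evict A, frames {W,V,Q,S,X}
Z -> miss, evict V, frames {W,Q,S,X,Z}
X -> hit
Z -> hit
S -> hit
Q -> hit
S -> hit
Q -> hit
Hits: 13 of 20 references → 13/20 = 0.6500.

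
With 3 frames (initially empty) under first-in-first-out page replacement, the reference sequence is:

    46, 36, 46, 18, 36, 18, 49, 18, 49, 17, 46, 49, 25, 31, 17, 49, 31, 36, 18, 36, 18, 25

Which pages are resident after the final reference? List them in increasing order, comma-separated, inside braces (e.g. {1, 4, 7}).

{18, 25, 36}

46: miss, frames [46]
36: miss, frames [46, 36]
46: hit
18: miss, frames [46, 36, 18]
36: hit
18: hit
49: miss, evict 46, frames [36, 18, 49]
18: hit
49: hit
17: miss, evict 36, frames [18, 49, 17]
46: miss, evict 18, frames [49, 17, 46]
49: hit
25: miss, evict 49, frames [17, 46, 25]
31: miss, evict 17, frames [46, 25, 31]
17: miss, evict 46, frames [25, 31, 17]
49: miss, evict 25, frames [31, 17, 49]
31: hit
36: miss, evict 31, frames [17, 49, 36]
18: miss, evict 17, frames [49, 36, 18]
36: hit
18: hit
25: miss, evict 49, frames [36, 18, 25]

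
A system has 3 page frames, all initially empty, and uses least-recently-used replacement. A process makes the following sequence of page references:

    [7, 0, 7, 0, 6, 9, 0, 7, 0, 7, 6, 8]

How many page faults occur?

7

7 → miss, frames (7)
0 → miss, frames (7 0)
7 → hit
0 → hit
6 → miss, frames (7 0 6)
9 → miss, evict 7, frames (0 6 9)
0 → hit
7 → miss, evict 6, frames (9 0 7)
0 → hit
7 → hit
6 → miss, evict 9, frames (0 7 6)
8 → miss, evict 0, frames (7 6 8)
Page faults: 7.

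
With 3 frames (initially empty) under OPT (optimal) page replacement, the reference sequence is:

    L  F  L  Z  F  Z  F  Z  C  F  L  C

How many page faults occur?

4

L -> miss, frames {L}
F -> miss, frames {L,F}
L -> hit
Z -> miss, frames {L,F,Z}
F -> hit
Z -> hit
F -> hit
Z -> hit
C -> miss, evict Z, frames {L,F,C}
F -> hit
L -> hit
C -> hit
Page faults: 4.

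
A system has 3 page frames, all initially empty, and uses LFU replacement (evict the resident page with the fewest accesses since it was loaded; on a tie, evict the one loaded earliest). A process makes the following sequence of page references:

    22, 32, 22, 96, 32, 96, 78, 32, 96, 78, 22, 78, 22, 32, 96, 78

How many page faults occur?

22: miss, frames {22}
32: miss, frames {22,32}
22: hit
96: miss, frames {22,32,96}
32: hit
96: hit
78: miss, evict 22, frames {32,96,78}
32: hit
96: hit
78: hit
22: miss, evict 78, frames {32,96,22}
78: miss, evict 22, frames {32,96,78}
22: miss, evict 78, frames {32,96,22}
32: hit
96: hit
78: miss, evict 22, frames {32,96,78}
Page faults: 8.

8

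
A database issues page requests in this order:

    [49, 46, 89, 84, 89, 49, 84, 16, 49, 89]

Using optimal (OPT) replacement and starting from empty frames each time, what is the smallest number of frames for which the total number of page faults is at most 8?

f=1: 10 faults
f=2: 7 faults
f=3: 5 faults
f=4: 5 faults
f=5: 5 faults
Smallest f with faults ≤ 8 is 2.

2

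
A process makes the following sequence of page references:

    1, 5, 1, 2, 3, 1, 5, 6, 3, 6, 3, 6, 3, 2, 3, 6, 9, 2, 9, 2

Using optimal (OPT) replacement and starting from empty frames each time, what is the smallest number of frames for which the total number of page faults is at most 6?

f=1: 20 faults
f=2: 9 faults
f=3: 7 faults
f=4: 6 faults
f=5: 6 faults
f=6: 6 faults
Smallest f with faults ≤ 6 is 4.

4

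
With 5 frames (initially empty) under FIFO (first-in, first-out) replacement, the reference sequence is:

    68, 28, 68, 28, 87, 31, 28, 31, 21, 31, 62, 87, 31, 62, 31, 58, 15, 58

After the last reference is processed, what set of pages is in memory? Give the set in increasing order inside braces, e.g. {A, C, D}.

{15, 21, 31, 58, 62}

68 → miss, frames {68}
28 → miss, frames {68,28}
68 → hit
28 → hit
87 → miss, frames {68,28,87}
31 → miss, frames {68,28,87,31}
28 → hit
31 → hit
21 → miss, frames {68,28,87,31,21}
31 → hit
62 → miss, evict 68, frames {28,87,31,21,62}
87 → hit
31 → hit
62 → hit
31 → hit
58 → miss, evict 28, frames {87,31,21,62,58}
15 → miss, evict 87, frames {31,21,62,58,15}
58 → hit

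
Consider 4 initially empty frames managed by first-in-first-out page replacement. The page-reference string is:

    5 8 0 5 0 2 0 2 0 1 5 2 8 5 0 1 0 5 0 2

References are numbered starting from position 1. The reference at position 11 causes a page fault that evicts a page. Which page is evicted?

8

pos 1: 5 -> miss, frames {5}
pos 2: 8 -> miss, frames {5,8}
pos 3: 0 -> miss, frames {5,8,0}
pos 4: 5 -> hit
pos 5: 0 -> hit
pos 6: 2 -> miss, frames {5,8,0,2}
pos 7: 0 -> hit
pos 8: 2 -> hit
pos 9: 0 -> hit
pos 10: 1 -> miss, evict 5, frames {8,0,2,1}
pos 11: 5 -> miss, evict 8, frames {0,2,1,5}
At position 11, page 8 is evicted.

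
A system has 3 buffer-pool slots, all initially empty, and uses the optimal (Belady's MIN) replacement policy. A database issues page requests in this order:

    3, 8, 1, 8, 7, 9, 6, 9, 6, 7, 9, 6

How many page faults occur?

6

3 → miss, frames (3)
8 → miss, frames (3 8)
1 → miss, frames (3 8 1)
8 → hit
7 → miss, evict 1, frames (3 8 7)
9 → miss, evict 8, frames (3 7 9)
6 → miss, evict 3, frames (7 9 6)
9 → hit
6 → hit
7 → hit
9 → hit
6 → hit
Page faults: 6.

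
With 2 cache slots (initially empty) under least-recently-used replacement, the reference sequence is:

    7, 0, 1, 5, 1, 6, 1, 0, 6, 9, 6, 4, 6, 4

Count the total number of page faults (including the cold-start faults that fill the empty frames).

9

7: fault, frames (7)
0: fault, frames (7 0)
1: fault, evict 7, frames (0 1)
5: fault, evict 0, frames (1 5)
1: hit
6: fault, evict 5, frames (1 6)
1: hit
0: fault, evict 6, frames (1 0)
6: fault, evict 1, frames (0 6)
9: fault, evict 0, frames (6 9)
6: hit
4: fault, evict 9, frames (6 4)
6: hit
4: hit
Page faults: 9.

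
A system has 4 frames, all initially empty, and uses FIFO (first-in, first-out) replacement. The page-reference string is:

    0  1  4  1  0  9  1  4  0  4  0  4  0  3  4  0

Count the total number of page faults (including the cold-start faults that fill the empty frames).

6

0 -> miss, frames [0]
1 -> miss, frames [0, 1]
4 -> miss, frames [0, 1, 4]
1 -> hit
0 -> hit
9 -> miss, frames [0, 1, 4, 9]
1 -> hit
4 -> hit
0 -> hit
4 -> hit
0 -> hit
4 -> hit
0 -> hit
3 -> miss, evict 0, frames [1, 4, 9, 3]
4 -> hit
0 -> miss, evict 1, frames [4, 9, 3, 0]
Page faults: 6.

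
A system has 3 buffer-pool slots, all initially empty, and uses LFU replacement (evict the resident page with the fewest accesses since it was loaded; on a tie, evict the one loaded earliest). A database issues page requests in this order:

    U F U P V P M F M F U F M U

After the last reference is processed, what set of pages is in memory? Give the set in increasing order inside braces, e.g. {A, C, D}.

U: fault, frames [U]
F: fault, frames [U, F]
U: hit
P: fault, frames [U, F, P]
V: fault, evict F, frames [U, P, V]
P: hit
M: fault, evict V, frames [U, P, M]
F: fault, evict M, frames [U, P, F]
M: fault, evict F, frames [U, P, M]
F: fault, evict M, frames [U, P, F]
U: hit
F: hit
M: fault, evict P, frames [U, F, M]
U: hit

{F, M, U}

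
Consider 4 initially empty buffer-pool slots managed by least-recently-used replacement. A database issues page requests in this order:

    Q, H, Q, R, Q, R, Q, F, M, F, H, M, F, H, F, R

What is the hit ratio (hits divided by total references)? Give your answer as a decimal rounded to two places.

Q -> fault, frames [Q]
H -> fault, frames [Q, H]
Q -> hit
R -> fault, frames [H, Q, R]
Q -> hit
R -> hit
Q -> hit
F -> fault, frames [H, R, Q, F]
M -> fault, evict H, frames [R, Q, F, M]
F -> hit
H -> fault, evict R, frames [Q, M, F, H]
M -> hit
F -> hit
H -> hit
F -> hit
R -> fault, evict Q, frames [M, H, F, R]
Hits: 9 of 16 references → 9/16 = 0.5625.

0.56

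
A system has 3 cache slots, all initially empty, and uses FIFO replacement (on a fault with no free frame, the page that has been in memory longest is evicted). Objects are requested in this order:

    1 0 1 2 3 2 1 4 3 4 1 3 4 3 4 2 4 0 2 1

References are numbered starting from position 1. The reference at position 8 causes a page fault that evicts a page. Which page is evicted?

2

pos 1: 1: miss, frames (1)
pos 2: 0: miss, frames (1 0)
pos 3: 1: hit
pos 4: 2: miss, frames (1 0 2)
pos 5: 3: miss, evict 1, frames (0 2 3)
pos 6: 2: hit
pos 7: 1: miss, evict 0, frames (2 3 1)
pos 8: 4: miss, evict 2, frames (3 1 4)
At position 8, page 2 is evicted.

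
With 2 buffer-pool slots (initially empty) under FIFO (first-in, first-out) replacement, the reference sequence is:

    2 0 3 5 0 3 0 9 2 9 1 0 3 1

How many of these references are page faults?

12

2 -> fault, frames {2}
0 -> fault, frames {2,0}
3 -> fault, evict 2, frames {0,3}
5 -> fault, evict 0, frames {3,5}
0 -> fault, evict 3, frames {5,0}
3 -> fault, evict 5, frames {0,3}
0 -> hit
9 -> fault, evict 0, frames {3,9}
2 -> fault, evict 3, frames {9,2}
9 -> hit
1 -> fault, evict 9, frames {2,1}
0 -> fault, evict 2, frames {1,0}
3 -> fault, evict 1, frames {0,3}
1 -> fault, evict 0, frames {3,1}
Page faults: 12.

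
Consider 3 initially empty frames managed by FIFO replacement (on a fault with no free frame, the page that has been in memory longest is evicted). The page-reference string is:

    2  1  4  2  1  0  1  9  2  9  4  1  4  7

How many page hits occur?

2 -> miss, frames {2}
1 -> miss, frames {2,1}
4 -> miss, frames {2,1,4}
2 -> hit
1 -> hit
0 -> miss, evict 2, frames {1,4,0}
1 -> hit
9 -> miss, evict 1, frames {4,0,9}
2 -> miss, evict 4, frames {0,9,2}
9 -> hit
4 -> miss, evict 0, frames {9,2,4}
1 -> miss, evict 9, frames {2,4,1}
4 -> hit
7 -> miss, evict 2, frames {4,1,7}
Hits: 5.

5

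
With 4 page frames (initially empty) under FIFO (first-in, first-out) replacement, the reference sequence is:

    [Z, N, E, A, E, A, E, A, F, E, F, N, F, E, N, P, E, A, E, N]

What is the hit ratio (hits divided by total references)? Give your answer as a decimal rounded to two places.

Z → fault, frames [Z]
N → fault, frames [Z, N]
E → fault, frames [Z, N, E]
A → fault, frames [Z, N, E, A]
E → hit
A → hit
E → hit
A → hit
F → fault, evict Z, frames [N, E, A, F]
E → hit
F → hit
N → hit
F → hit
E → hit
N → hit
P → fault, evict N, frames [E, A, F, P]
E → hit
A → hit
E → hit
N → fault, evict E, frames [A, F, P, N]
Hits: 13 of 20 references → 13/20 = 0.6500.

0.65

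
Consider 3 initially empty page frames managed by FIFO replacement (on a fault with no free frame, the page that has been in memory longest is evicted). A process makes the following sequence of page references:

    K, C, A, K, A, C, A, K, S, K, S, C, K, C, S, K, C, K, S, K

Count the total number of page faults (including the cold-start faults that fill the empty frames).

6

K: fault, frames (K)
C: fault, frames (K C)
A: fault, frames (K C A)
K: hit
A: hit
C: hit
A: hit
K: hit
S: fault, evict K, frames (C A S)
K: fault, evict C, frames (A S K)
S: hit
C: fault, evict A, frames (S K C)
K: hit
C: hit
S: hit
K: hit
C: hit
K: hit
S: hit
K: hit
Page faults: 6.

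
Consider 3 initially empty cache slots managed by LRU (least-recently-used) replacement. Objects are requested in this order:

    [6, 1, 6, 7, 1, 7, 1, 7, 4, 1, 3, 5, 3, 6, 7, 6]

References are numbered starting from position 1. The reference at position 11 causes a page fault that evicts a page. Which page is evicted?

pos 1: 6: miss, frames {6}
pos 2: 1: miss, frames {6,1}
pos 3: 6: hit
pos 4: 7: miss, frames {1,6,7}
pos 5: 1: hit
pos 6: 7: hit
pos 7: 1: hit
pos 8: 7: hit
pos 9: 4: miss, evict 6, frames {1,7,4}
pos 10: 1: hit
pos 11: 3: miss, evict 7, frames {4,1,3}
At position 11, page 7 is evicted.

7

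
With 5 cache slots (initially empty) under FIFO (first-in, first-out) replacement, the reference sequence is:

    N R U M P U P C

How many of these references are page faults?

6

N: fault, frames {N}
R: fault, frames {N,R}
U: fault, frames {N,R,U}
M: fault, frames {N,R,U,M}
P: fault, frames {N,R,U,M,P}
U: hit
P: hit
C: fault, evict N, frames {R,U,M,P,C}
Page faults: 6.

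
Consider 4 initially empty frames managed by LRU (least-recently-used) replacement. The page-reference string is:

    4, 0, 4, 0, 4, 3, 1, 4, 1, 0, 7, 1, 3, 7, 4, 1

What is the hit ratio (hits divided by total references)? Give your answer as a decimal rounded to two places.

4 -> fault, frames (4)
0 -> fault, frames (4 0)
4 -> hit
0 -> hit
4 -> hit
3 -> fault, frames (0 4 3)
1 -> fault, frames (0 4 3 1)
4 -> hit
1 -> hit
0 -> hit
7 -> fault, evict 3, frames (4 1 0 7)
1 -> hit
3 -> fault, evict 4, frames (0 7 1 3)
7 -> hit
4 -> fault, evict 0, frames (1 3 7 4)
1 -> hit
Hits: 9 of 16 references → 9/16 = 0.5625.

0.56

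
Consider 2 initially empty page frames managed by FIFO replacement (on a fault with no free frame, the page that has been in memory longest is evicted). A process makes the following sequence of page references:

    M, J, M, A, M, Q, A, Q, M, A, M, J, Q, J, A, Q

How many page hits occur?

6

M: fault, frames [M]
J: fault, frames [M, J]
M: hit
A: fault, evict M, frames [J, A]
M: fault, evict J, frames [A, M]
Q: fault, evict A, frames [M, Q]
A: fault, evict M, frames [Q, A]
Q: hit
M: fault, evict Q, frames [A, M]
A: hit
M: hit
J: fault, evict A, frames [M, J]
Q: fault, evict M, frames [J, Q]
J: hit
A: fault, evict J, frames [Q, A]
Q: hit
Hits: 6.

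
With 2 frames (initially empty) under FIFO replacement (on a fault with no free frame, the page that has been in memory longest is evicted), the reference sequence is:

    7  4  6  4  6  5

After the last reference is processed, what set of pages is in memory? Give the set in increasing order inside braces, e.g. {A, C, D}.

7: fault, frames (7)
4: fault, frames (7 4)
6: fault, evict 7, frames (4 6)
4: hit
6: hit
5: fault, evict 4, frames (6 5)

{5, 6}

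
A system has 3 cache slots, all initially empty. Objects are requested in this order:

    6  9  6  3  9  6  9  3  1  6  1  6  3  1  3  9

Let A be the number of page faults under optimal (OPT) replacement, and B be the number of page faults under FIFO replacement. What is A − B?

Under OPT: F F . F . . . . F . . . . . . F → 5 faults.
Under FIFO: F F . F . . . . F F . . . . . F → 6 faults.
A − B = 5 − 6 = -1.

-1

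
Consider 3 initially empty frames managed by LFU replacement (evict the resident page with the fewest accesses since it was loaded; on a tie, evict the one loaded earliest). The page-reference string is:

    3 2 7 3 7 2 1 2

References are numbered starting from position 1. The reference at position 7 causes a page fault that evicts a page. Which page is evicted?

pos 1: 3 → miss, frames {3}
pos 2: 2 → miss, frames {3,2}
pos 3: 7 → miss, frames {3,2,7}
pos 4: 3 → hit
pos 5: 7 → hit
pos 6: 2 → hit
pos 7: 1 → miss, evict 3, frames {2,7,1}
At position 7, page 3 is evicted.

3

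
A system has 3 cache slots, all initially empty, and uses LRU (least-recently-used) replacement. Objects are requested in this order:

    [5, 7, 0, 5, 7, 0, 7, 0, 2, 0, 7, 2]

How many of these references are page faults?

5 -> miss, frames [5]
7 -> miss, frames [5, 7]
0 -> miss, frames [5, 7, 0]
5 -> hit
7 -> hit
0 -> hit
7 -> hit
0 -> hit
2 -> miss, evict 5, frames [7, 0, 2]
0 -> hit
7 -> hit
2 -> hit
Page faults: 4.

4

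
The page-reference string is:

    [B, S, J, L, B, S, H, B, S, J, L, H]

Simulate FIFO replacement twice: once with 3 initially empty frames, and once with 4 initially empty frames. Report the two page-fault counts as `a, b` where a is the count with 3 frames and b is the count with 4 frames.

9, 10

3 frames: F F F F F F F . . F F . → 9 faults.
4 frames: F F F F . . F F F F F F → 10 faults.
10 > 9: adding a frame increased faults — Belady's anomaly.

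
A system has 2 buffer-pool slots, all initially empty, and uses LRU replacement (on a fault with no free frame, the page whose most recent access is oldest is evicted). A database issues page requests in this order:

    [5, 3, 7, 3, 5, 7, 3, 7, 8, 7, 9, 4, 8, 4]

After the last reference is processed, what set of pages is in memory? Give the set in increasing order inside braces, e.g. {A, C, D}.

5 -> fault, frames (5)
3 -> fault, frames (5 3)
7 -> fault, evict 5, frames (3 7)
3 -> hit
5 -> fault, evict 7, frames (3 5)
7 -> fault, evict 3, frames (5 7)
3 -> fault, evict 5, frames (7 3)
7 -> hit
8 -> fault, evict 3, frames (7 8)
7 -> hit
9 -> fault, evict 8, frames (7 9)
4 -> fault, evict 7, frames (9 4)
8 -> fault, evict 9, frames (4 8)
4 -> hit

{4, 8}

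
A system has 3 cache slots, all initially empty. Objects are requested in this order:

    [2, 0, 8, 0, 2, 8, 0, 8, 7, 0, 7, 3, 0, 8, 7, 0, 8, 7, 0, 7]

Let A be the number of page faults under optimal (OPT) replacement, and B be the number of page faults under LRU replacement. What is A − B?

-1

Under OPT: F F F . . . . . F . . F . . F . . . . . → 6 faults.
Under LRU: F F F . . . . . F . . F . F F . . . . . → 7 faults.
A − B = 6 − 7 = -1.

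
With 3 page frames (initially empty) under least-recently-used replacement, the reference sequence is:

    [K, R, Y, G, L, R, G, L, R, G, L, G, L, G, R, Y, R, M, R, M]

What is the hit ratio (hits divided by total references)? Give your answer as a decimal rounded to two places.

0.60

K → miss, frames {K}
R → miss, frames {K,R}
Y → miss, frames {K,R,Y}
G → miss, evict K, frames {R,Y,G}
L → miss, evict R, frames {Y,G,L}
R → miss, evict Y, frames {G,L,R}
G → hit
L → hit
R → hit
G → hit
L → hit
G → hit
L → hit
G → hit
R → hit
Y → miss, evict L, frames {G,R,Y}
R → hit
M → miss, evict G, frames {Y,R,M}
R → hit
M → hit
Hits: 12 of 20 references → 12/20 = 0.6000.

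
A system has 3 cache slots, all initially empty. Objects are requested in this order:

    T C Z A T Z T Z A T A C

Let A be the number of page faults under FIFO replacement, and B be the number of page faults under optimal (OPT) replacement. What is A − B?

1

Under FIFO: F F F F F . . . . . . F → 6 faults.
Under OPT: F F F F . . . . . . . F → 5 faults.
A − B = 6 − 5 = 1.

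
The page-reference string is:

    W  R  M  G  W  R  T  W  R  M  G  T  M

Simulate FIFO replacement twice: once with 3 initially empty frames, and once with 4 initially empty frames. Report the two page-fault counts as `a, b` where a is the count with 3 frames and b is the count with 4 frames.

9, 10

3 frames: F F F F F F F . . F F . . → 9 faults.
4 frames: F F F F . . F F F F F F . → 10 faults.
10 > 9: adding a frame increased faults — Belady's anomaly.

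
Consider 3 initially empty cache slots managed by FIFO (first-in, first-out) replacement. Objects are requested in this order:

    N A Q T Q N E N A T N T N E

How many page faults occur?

10

N → miss, frames {N}
A → miss, frames {N,A}
Q → miss, frames {N,A,Q}
T → miss, evict N, frames {A,Q,T}
Q → hit
N → miss, evict A, frames {Q,T,N}
E → miss, evict Q, frames {T,N,E}
N → hit
A → miss, evict T, frames {N,E,A}
T → miss, evict N, frames {E,A,T}
N → miss, evict E, frames {A,T,N}
T → hit
N → hit
E → miss, evict A, frames {T,N,E}
Page faults: 10.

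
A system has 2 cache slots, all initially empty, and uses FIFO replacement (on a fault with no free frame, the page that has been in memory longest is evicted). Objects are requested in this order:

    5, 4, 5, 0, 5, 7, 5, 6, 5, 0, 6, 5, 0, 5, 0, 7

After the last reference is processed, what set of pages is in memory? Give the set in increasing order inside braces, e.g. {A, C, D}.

5: fault, frames {5}
4: fault, frames {5,4}
5: hit
0: fault, evict 5, frames {4,0}
5: fault, evict 4, frames {0,5}
7: fault, evict 0, frames {5,7}
5: hit
6: fault, evict 5, frames {7,6}
5: fault, evict 7, frames {6,5}
0: fault, evict 6, frames {5,0}
6: fault, evict 5, frames {0,6}
5: fault, evict 0, frames {6,5}
0: fault, evict 6, frames {5,0}
5: hit
0: hit
7: fault, evict 5, frames {0,7}

{0, 7}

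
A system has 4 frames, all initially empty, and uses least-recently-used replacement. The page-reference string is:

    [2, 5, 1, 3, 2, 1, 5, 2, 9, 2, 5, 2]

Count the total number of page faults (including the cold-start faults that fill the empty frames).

2 -> miss, frames (2)
5 -> miss, frames (2 5)
1 -> miss, frames (2 5 1)
3 -> miss, frames (2 5 1 3)
2 -> hit
1 -> hit
5 -> hit
2 -> hit
9 -> miss, evict 3, frames (1 5 2 9)
2 -> hit
5 -> hit
2 -> hit
Page faults: 5.

5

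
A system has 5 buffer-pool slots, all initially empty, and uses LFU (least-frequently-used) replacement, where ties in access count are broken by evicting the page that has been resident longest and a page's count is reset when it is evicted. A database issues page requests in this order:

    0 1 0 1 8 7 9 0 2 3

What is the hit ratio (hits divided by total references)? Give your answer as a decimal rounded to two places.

0 → fault, frames (0)
1 → fault, frames (0 1)
0 → hit
1 → hit
8 → fault, frames (0 1 8)
7 → fault, frames (0 1 8 7)
9 → fault, frames (0 1 8 7 9)
0 → hit
2 → fault, evict 8, frames (0 1 7 9 2)
3 → fault, evict 7, frames (0 1 9 2 3)
Hits: 3 of 10 references → 3/10 = 0.3000.

0.30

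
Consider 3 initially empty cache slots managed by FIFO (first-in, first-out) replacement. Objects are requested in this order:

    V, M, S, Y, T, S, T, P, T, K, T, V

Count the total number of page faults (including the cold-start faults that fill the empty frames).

V → miss, frames [V]
M → miss, frames [V, M]
S → miss, frames [V, M, S]
Y → miss, evict V, frames [M, S, Y]
T → miss, evict M, frames [S, Y, T]
S → hit
T → hit
P → miss, evict S, frames [Y, T, P]
T → hit
K → miss, evict Y, frames [T, P, K]
T → hit
V → miss, evict T, frames [P, K, V]
Page faults: 8.

8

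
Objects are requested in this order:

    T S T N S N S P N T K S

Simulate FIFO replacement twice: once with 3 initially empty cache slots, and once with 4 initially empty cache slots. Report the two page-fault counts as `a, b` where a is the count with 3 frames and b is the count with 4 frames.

3 frames: F F . F . . . F . F F F → 7 faults.
4 frames: F F . F . . . F . . F . → 5 faults.
5 < 7: adding a frame reduced faults, as is typical.

7, 5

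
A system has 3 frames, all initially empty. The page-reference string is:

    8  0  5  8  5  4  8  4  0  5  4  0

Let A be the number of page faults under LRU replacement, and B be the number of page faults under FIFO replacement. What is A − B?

-2

Under LRU: F F F . . F . . F F . . → 6 faults.
Under FIFO: F F F . . F F . F F F . → 8 faults.
A − B = 6 − 8 = -2.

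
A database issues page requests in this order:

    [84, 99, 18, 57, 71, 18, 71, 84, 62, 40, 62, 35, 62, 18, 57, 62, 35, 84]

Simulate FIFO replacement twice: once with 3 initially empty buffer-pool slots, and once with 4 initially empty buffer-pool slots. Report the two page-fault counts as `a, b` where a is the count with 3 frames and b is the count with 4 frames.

14, 13

3 frames: F F F F F . . F F F . F . F F F F F → 14 faults.
4 frames: F F F F F . . F F F . F . F F F . F → 13 faults.
13 < 14: adding a frame reduced faults, as is typical.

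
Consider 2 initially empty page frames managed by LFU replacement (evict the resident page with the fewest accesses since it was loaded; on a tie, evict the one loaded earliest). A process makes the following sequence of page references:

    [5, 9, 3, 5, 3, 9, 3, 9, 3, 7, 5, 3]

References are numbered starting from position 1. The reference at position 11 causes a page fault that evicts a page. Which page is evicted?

pos 1: 5 → fault, frames {5}
pos 2: 9 → fault, frames {5,9}
pos 3: 3 → fault, evict 5, frames {9,3}
pos 4: 5 → fault, evict 9, frames {3,5}
pos 5: 3 → hit
pos 6: 9 → fault, evict 5, frames {3,9}
pos 7: 3 → hit
pos 8: 9 → hit
pos 9: 3 → hit
pos 10: 7 → fault, evict 9, frames {3,7}
pos 11: 5 → fault, evict 7, frames {3,5}
At position 11, page 7 is evicted.

7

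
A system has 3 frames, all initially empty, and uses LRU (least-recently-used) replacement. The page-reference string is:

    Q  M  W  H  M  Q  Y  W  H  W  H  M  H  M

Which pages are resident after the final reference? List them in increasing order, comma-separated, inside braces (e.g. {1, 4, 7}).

{H, M, W}

Q -> fault, frames [Q]
M -> fault, frames [Q, M]
W -> fault, frames [Q, M, W]
H -> fault, evict Q, frames [M, W, H]
M -> hit
Q -> fault, evict W, frames [H, M, Q]
Y -> fault, evict H, frames [M, Q, Y]
W -> fault, evict M, frames [Q, Y, W]
H -> fault, evict Q, frames [Y, W, H]
W -> hit
H -> hit
M -> fault, evict Y, frames [W, H, M]
H -> hit
M -> hit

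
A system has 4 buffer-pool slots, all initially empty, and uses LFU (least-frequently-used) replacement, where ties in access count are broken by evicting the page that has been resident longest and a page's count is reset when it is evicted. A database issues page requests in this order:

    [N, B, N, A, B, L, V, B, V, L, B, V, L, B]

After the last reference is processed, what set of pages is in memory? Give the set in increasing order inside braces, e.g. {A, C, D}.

{B, L, N, V}

N → miss, frames (N)
B → miss, frames (N B)
N → hit
A → miss, frames (N B A)
B → hit
L → miss, frames (N B A L)
V → miss, evict A, frames (N B L V)
B → hit
V → hit
L → hit
B → hit
V → hit
L → hit
B → hit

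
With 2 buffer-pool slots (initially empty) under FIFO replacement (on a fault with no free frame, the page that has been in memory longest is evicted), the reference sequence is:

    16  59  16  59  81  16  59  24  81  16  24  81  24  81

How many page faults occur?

16 → miss, frames (16)
59 → miss, frames (16 59)
16 → hit
59 → hit
81 → miss, evict 16, frames (59 81)
16 → miss, evict 59, frames (81 16)
59 → miss, evict 81, frames (16 59)
24 → miss, evict 16, frames (59 24)
81 → miss, evict 59, frames (24 81)
16 → miss, evict 24, frames (81 16)
24 → miss, evict 81, frames (16 24)
81 → miss, evict 16, frames (24 81)
24 → hit
81 → hit
Page faults: 10.

10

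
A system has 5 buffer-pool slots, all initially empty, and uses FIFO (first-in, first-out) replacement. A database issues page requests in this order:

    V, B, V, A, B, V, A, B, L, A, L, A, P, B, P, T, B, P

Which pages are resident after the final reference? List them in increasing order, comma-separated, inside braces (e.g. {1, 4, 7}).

V: fault, frames (V)
B: fault, frames (V B)
V: hit
A: fault, frames (V B A)
B: hit
V: hit
A: hit
B: hit
L: fault, frames (V B A L)
A: hit
L: hit
A: hit
P: fault, frames (V B A L P)
B: hit
P: hit
T: fault, evict V, frames (B A L P T)
B: hit
P: hit

{A, B, L, P, T}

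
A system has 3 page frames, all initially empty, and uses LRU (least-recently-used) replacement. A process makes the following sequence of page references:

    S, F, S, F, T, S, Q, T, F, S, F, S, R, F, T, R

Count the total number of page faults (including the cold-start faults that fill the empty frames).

8

S -> fault, frames {S}
F -> fault, frames {S,F}
S -> hit
F -> hit
T -> fault, frames {S,F,T}
S -> hit
Q -> fault, evict F, frames {T,S,Q}
T -> hit
F -> fault, evict S, frames {Q,T,F}
S -> fault, evict Q, frames {T,F,S}
F -> hit
S -> hit
R -> fault, evict T, frames {F,S,R}
F -> hit
T -> fault, evict S, frames {R,F,T}
R -> hit
Page faults: 8.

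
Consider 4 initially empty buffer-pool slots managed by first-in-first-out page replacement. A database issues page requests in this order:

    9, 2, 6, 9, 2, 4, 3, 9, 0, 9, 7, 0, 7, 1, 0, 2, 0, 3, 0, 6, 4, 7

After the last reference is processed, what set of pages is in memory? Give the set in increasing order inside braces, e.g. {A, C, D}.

9 -> fault, frames (9)
2 -> fault, frames (9 2)
6 -> fault, frames (9 2 6)
9 -> hit
2 -> hit
4 -> fault, frames (9 2 6 4)
3 -> fault, evict 9, frames (2 6 4 3)
9 -> fault, evict 2, frames (6 4 3 9)
0 -> fault, evict 6, frames (4 3 9 0)
9 -> hit
7 -> fault, evict 4, frames (3 9 0 7)
0 -> hit
7 -> hit
1 -> fault, evict 3, frames (9 0 7 1)
0 -> hit
2 -> fault, evict 9, frames (0 7 1 2)
0 -> hit
3 -> fault, evict 0, frames (7 1 2 3)
0 -> fault, evict 7, frames (1 2 3 0)
6 -> fault, evict 1, frames (2 3 0 6)
4 -> fault, evict 2, frames (3 0 6 4)
7 -> fault, evict 3, frames (0 6 4 7)

{0, 4, 6, 7}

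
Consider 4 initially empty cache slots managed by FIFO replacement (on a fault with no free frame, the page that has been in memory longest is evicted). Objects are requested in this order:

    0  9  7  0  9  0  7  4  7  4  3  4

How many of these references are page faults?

0 -> fault, frames (0)
9 -> fault, frames (0 9)
7 -> fault, frames (0 9 7)
0 -> hit
9 -> hit
0 -> hit
7 -> hit
4 -> fault, frames (0 9 7 4)
7 -> hit
4 -> hit
3 -> fault, evict 0, frames (9 7 4 3)
4 -> hit
Page faults: 5.

5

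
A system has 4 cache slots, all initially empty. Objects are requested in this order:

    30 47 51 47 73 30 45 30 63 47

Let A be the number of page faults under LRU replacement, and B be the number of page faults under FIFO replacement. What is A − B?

Under LRU: F F F . F . F . F F → 7 faults.
Under FIFO: F F F . F . F F F F → 8 faults.
A − B = 7 − 8 = -1.

-1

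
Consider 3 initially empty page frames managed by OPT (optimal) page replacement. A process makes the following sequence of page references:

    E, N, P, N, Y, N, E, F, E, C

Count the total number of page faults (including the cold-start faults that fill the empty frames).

6

E -> fault, frames {E}
N -> fault, frames {E,N}
P -> fault, frames {E,N,P}
N -> hit
Y -> fault, evict P, frames {E,N,Y}
N -> hit
E -> hit
F -> fault, evict Y, frames {E,N,F}
E -> hit
C -> fault, evict F, frames {E,N,C}
Page faults: 6.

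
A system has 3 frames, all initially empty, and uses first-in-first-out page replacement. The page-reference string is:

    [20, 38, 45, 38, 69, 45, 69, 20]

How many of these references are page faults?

5

20 → fault, frames (20)
38 → fault, frames (20 38)
45 → fault, frames (20 38 45)
38 → hit
69 → fault, evict 20, frames (38 45 69)
45 → hit
69 → hit
20 → fault, evict 38, frames (45 69 20)
Page faults: 5.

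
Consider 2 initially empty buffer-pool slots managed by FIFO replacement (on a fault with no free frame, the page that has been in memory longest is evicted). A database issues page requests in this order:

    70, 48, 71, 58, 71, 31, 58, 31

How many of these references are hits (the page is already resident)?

3

70 -> fault, frames (70)
48 -> fault, frames (70 48)
71 -> fault, evict 70, frames (48 71)
58 -> fault, evict 48, frames (71 58)
71 -> hit
31 -> fault, evict 71, frames (58 31)
58 -> hit
31 -> hit
Hits: 3.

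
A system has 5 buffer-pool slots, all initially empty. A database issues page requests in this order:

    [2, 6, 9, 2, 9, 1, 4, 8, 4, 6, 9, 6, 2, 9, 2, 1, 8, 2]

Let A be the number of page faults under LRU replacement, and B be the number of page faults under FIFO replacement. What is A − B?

3

Under LRU: F F F . . F F F . F . . F . . F F . → 10 faults.
Under FIFO: F F F . . F F F . . . . F . . . . . → 7 faults.
A − B = 10 − 7 = 3.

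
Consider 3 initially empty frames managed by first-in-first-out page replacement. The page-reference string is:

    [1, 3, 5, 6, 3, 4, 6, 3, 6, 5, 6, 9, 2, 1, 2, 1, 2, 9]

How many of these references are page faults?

1: miss, frames [1]
3: miss, frames [1, 3]
5: miss, frames [1, 3, 5]
6: miss, evict 1, frames [3, 5, 6]
3: hit
4: miss, evict 3, frames [5, 6, 4]
6: hit
3: miss, evict 5, frames [6, 4, 3]
6: hit
5: miss, evict 6, frames [4, 3, 5]
6: miss, evict 4, frames [3, 5, 6]
9: miss, evict 3, frames [5, 6, 9]
2: miss, evict 5, frames [6, 9, 2]
1: miss, evict 6, frames [9, 2, 1]
2: hit
1: hit
2: hit
9: hit
Page faults: 11.

11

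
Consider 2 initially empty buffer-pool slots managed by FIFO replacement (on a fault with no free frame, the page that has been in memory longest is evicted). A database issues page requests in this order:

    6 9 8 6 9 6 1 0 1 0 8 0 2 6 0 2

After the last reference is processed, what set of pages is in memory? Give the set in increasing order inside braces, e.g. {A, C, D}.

6 -> fault, frames {6}
9 -> fault, frames {6,9}
8 -> fault, evict 6, frames {9,8}
6 -> fault, evict 9, frames {8,6}
9 -> fault, evict 8, frames {6,9}
6 -> hit
1 -> fault, evict 6, frames {9,1}
0 -> fault, evict 9, frames {1,0}
1 -> hit
0 -> hit
8 -> fault, evict 1, frames {0,8}
0 -> hit
2 -> fault, evict 0, frames {8,2}
6 -> fault, evict 8, frames {2,6}
0 -> fault, evict 2, frames {6,0}
2 -> fault, evict 6, frames {0,2}

{0, 2}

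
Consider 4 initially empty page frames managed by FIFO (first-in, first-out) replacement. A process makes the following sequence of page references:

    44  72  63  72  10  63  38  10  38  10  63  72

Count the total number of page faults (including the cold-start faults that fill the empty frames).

44 -> fault, frames (44)
72 -> fault, frames (44 72)
63 -> fault, frames (44 72 63)
72 -> hit
10 -> fault, frames (44 72 63 10)
63 -> hit
38 -> fault, evict 44, frames (72 63 10 38)
10 -> hit
38 -> hit
10 -> hit
63 -> hit
72 -> hit
Page faults: 5.

5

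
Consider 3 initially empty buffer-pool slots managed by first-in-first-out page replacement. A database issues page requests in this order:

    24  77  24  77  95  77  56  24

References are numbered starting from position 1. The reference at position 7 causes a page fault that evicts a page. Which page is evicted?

pos 1: 24 → miss, frames (24)
pos 2: 77 → miss, frames (24 77)
pos 3: 24 → hit
pos 4: 77 → hit
pos 5: 95 → miss, frames (24 77 95)
pos 6: 77 → hit
pos 7: 56 → miss, evict 24, frames (77 95 56)
At position 7, page 24 is evicted.

24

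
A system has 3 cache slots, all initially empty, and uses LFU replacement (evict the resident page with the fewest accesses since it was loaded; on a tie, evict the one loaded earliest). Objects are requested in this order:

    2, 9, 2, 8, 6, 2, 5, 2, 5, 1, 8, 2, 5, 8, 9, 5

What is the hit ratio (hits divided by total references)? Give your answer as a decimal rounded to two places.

2 → miss, frames {2}
9 → miss, frames {2,9}
2 → hit
8 → miss, frames {2,9,8}
6 → miss, evict 9, frames {2,8,6}
2 → hit
5 → miss, evict 8, frames {2,6,5}
2 → hit
5 → hit
1 → miss, evict 6, frames {2,5,1}
8 → miss, evict 1, frames {2,5,8}
2 → hit
5 → hit
8 → hit
9 → miss, evict 8, frames {2,5,9}
5 → hit
Hits: 8 of 16 references → 8/16 = 0.5000.

0.50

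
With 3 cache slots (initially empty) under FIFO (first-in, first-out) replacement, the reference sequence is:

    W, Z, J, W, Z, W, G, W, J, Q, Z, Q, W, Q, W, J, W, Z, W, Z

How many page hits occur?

11

W -> fault, frames [W]
Z -> fault, frames [W, Z]
J -> fault, frames [W, Z, J]
W -> hit
Z -> hit
W -> hit
G -> fault, evict W, frames [Z, J, G]
W -> fault, evict Z, frames [J, G, W]
J -> hit
Q -> fault, evict J, frames [G, W, Q]
Z -> fault, evict G, frames [W, Q, Z]
Q -> hit
W -> hit
Q -> hit
W -> hit
J -> fault, evict W, frames [Q, Z, J]
W -> fault, evict Q, frames [Z, J, W]
Z -> hit
W -> hit
Z -> hit
Hits: 11.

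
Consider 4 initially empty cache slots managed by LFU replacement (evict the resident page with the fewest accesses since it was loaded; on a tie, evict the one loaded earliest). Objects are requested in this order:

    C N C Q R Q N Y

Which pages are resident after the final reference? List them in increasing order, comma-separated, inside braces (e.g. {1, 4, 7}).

C -> miss, frames {C}
N -> miss, frames {C,N}
C -> hit
Q -> miss, frames {C,N,Q}
R -> miss, frames {C,N,Q,R}
Q -> hit
N -> hit
Y -> miss, evict R, frames {C,N,Q,Y}

{C, N, Q, Y}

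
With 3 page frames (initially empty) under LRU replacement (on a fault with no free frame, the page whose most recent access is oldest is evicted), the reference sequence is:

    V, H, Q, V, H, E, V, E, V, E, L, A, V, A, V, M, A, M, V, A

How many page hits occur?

V → fault, frames (V)
H → fault, frames (V H)
Q → fault, frames (V H Q)
V → hit
H → hit
E → fault, evict Q, frames (V H E)
V → hit
E → hit
V → hit
E → hit
L → fault, evict H, frames (V E L)
A → fault, evict V, frames (E L A)
V → fault, evict E, frames (L A V)
A → hit
V → hit
M → fault, evict L, frames (A V M)
A → hit
M → hit
V → hit
A → hit
Hits: 12.

12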